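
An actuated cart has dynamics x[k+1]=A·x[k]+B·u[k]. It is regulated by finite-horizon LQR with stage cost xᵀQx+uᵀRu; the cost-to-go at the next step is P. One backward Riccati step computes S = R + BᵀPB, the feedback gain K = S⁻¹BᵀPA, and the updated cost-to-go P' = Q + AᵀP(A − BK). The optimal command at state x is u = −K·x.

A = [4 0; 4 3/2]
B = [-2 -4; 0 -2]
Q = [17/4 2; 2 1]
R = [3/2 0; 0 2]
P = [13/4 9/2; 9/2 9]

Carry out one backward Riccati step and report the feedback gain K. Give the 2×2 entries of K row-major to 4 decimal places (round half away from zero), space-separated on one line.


BᵀP = [-6.5000 -9.0000; -22.0000 -36.0000]
S = R + BᵀPB = [3/2 0; 0 2] + [13.0000 44.0000; 44.0000 160.0000] = [14.5000 44.0000; 44.0000 162.0000]
BᵀPA = [-62.0000 -13.5000; -232.0000 -54.0000]
K = S⁻¹·BᵀPA = [0.3971 0.4576; -1.5400 -0.4576]
A−BK = [-1.3656 -0.9153; 0.9201 0.5847]
AᵀP(A−BK) = [7.3511 3.2034; 3.2034 1.7161]
P' = Q + AᵀP(A−BK) = [11.6011 5.2034; 5.2034 2.7161]
tr(P') = 14.3172

0.3971 0.4576 -1.5400 -0.4576


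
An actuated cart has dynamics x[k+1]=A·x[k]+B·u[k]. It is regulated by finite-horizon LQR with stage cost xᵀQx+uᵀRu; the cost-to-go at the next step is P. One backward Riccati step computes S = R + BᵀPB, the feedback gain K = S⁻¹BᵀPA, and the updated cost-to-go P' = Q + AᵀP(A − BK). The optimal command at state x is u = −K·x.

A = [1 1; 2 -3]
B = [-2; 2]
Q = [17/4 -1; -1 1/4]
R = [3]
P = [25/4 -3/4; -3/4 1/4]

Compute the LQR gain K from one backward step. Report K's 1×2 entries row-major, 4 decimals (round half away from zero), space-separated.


-0.2857 -0.5714

BᵀP = [-14.0000 2.0000]
S = R + BᵀPB = [3] + [32.0000] = [35.0000]
BᵀPA = [-10.0000 -20.0000]
K = S⁻¹·BᵀPA = [-0.2857 -0.5714]
A−BK = [0.4286 -0.1429; 2.5714 -1.8571]
AᵀP(A−BK) = [1.3929 -0.2143; -0.2143 1.5714]
P' = Q + AᵀP(A−BK) = [5.6429 -1.2143; -1.2143 1.8214]
tr(P') = 7.4643


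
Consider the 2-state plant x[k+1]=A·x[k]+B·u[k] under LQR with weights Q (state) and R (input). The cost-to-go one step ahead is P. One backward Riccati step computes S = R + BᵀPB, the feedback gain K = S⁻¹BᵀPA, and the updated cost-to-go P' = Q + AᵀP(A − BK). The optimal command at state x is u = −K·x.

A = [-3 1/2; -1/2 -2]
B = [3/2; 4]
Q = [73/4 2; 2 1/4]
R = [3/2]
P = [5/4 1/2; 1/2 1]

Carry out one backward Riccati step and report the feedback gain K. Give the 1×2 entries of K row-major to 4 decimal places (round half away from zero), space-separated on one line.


BᵀP = [3.8750 4.7500]
S = R + BᵀPB = [3/2] + [24.8125] = [26.3125]
BᵀPA = [-14.0000 -7.5625]
K = S⁻¹·BᵀPA = [-0.5321 -0.2874]
A−BK = [-2.2019 0.9311; 1.6283 -0.8504]
AᵀP(A−BK) = [5.5511 -2.0238; -2.0238 1.1390]
P' = Q + AᵀP(A−BK) = [23.8011 -0.0238; -0.0238 1.3890]
tr(P') = 25.1900

-0.5321 -0.2874


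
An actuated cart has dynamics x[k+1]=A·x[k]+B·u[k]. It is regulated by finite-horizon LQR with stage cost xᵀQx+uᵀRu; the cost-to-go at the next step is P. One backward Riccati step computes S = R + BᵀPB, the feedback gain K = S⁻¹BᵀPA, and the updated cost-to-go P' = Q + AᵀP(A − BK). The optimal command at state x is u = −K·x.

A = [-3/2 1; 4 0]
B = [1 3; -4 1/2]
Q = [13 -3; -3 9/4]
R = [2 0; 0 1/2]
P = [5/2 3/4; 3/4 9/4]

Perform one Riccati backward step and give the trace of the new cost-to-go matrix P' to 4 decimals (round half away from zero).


17.2691

BᵀP = [-0.5000 -8.2500; 7.8750 3.3750]
S = R + BᵀPB = [2 0; 0 1/2] + [32.5000 -5.6250; -5.6250 25.3125] = [34.5000 -5.6250; -5.6250 25.8125]
BᵀPA = [-32.2500 -0.5000; 1.6875 7.8750]
K = S⁻¹·BᵀPA = [-0.9582 0.0365; -0.1434 0.3130]
A−BK = [-0.1116 0.0243; 0.2390 -0.0103]
AᵀP(A−BK) = [1.9661 -0.0996; -0.0996 0.0530]
P' = Q + AᵀP(A−BK) = [14.9661 -3.0996; -3.0996 2.3030]
tr(P') = 17.2691


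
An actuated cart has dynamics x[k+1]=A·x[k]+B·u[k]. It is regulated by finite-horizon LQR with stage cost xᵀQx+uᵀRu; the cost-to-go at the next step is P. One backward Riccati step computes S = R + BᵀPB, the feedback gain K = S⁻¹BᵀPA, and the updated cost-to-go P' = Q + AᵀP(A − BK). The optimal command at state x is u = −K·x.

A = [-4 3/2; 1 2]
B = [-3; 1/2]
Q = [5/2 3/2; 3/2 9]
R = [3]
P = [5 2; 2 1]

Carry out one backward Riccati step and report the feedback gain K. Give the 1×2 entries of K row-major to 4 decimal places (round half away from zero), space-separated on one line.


1.1953 -0.7574

BᵀP = [-14.0000 -5.5000]
S = R + BᵀPB = [3] + [39.2500] = [42.2500]
BᵀPA = [50.5000 -32.0000]
K = S⁻¹·BᵀPA = [1.1953 -0.7574]
A−BK = [-0.4142 -0.7722; 0.4024 2.3787]
AᵀP(A−BK) = [4.6391 -2.7515; -2.7515 3.0133]
P' = Q + AᵀP(A−BK) = [7.1391 -1.2515; -1.2515 12.0133]
tr(P') = 19.1524


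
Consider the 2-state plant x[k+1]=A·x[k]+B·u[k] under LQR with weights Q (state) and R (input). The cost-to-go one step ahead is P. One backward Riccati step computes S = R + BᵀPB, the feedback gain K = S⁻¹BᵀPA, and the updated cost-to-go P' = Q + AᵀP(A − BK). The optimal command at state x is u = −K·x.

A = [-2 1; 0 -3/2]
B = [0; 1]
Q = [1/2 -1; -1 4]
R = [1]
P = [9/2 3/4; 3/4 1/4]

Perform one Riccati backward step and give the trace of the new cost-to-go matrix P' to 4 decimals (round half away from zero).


BᵀP = [0.7500 0.2500]
S = R + BᵀPB = [1] + [0.2500] = [1.2500]
BᵀPA = [-1.5000 0.3750]
K = S⁻¹·BᵀPA = [-1.2000 0.3000]
A−BK = [-2.0000 1.0000; 1.2000 -1.8000]
AᵀP(A−BK) = [16.2000 -6.3000; -6.3000 2.7000]
P' = Q + AᵀP(A−BK) = [16.7000 -7.3000; -7.3000 6.7000]
tr(P') = 23.4000

23.4000


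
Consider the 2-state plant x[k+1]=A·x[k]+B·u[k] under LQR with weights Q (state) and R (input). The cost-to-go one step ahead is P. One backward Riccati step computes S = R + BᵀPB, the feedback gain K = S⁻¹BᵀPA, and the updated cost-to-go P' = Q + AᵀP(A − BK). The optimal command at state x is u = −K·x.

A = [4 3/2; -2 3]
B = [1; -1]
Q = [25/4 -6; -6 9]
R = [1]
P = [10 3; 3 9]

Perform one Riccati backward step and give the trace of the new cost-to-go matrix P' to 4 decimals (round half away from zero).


175.4464

BᵀP = [7.0000 -6.0000]
S = R + BᵀPB = [1] + [13.0000] = [14.0000]
BᵀPA = [40.0000 -7.5000]
K = S⁻¹·BᵀPA = [2.8571 -0.5357]
A−BK = [1.1429 2.0357; 0.8571 2.4643]
AᵀP(A−BK) = [33.7143 54.4286; 54.4286 126.4821]
P' = Q + AᵀP(A−BK) = [39.9643 48.4286; 48.4286 135.4821]
tr(P') = 175.4464


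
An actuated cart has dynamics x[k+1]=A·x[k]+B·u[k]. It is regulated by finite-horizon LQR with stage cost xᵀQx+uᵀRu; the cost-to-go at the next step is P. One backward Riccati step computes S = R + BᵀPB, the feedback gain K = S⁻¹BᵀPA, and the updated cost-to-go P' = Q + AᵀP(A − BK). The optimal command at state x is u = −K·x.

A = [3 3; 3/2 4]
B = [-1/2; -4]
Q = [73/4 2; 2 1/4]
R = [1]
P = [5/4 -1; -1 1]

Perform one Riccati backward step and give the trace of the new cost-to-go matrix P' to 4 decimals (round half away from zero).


BᵀP = [3.3750 -3.5000]
S = R + BᵀPB = [1] + [12.3125] = [13.3125]
BᵀPA = [4.8750 -3.8750]
K = S⁻¹·BᵀPA = [0.3662 -0.2911]
A−BK = [3.1831 2.8545; 2.9648 2.8357]
AᵀP(A−BK) = [2.7148 2.1690; 2.1690 2.1221]
P' = Q + AᵀP(A−BK) = [20.9648 4.1690; 4.1690 2.3721]
tr(P') = 23.3369

23.3369


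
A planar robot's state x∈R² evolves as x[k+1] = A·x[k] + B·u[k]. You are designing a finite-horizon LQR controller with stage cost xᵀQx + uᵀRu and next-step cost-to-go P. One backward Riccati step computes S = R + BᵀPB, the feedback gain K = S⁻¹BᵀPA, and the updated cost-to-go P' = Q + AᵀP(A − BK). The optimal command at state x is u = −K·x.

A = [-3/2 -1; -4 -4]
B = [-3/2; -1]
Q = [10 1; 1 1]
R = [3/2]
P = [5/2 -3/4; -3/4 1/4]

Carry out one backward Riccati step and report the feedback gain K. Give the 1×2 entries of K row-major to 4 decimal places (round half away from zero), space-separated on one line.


0.1951 -0.0976

BᵀP = [-3.0000 0.8750]
S = R + BᵀPB = [3/2] + [3.6250] = [5.1250]
BᵀPA = [1.0000 -0.5000]
K = S⁻¹·BᵀPA = [0.1951 -0.0976]
A−BK = [-1.2073 -1.1463; -3.8049 -4.0976]
AᵀP(A−BK) = [0.4299 0.3476; 0.3476 0.4512]
P' = Q + AᵀP(A−BK) = [10.4299 1.3476; 1.3476 1.4512]
tr(P') = 11.8811


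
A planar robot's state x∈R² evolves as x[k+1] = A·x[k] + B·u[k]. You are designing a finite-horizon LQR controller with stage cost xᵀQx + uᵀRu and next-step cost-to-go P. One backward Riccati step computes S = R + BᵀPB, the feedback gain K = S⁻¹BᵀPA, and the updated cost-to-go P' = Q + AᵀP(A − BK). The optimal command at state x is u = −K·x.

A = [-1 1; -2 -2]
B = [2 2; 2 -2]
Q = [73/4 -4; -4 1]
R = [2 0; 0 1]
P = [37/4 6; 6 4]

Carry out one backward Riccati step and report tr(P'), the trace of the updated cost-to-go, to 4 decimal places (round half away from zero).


BᵀP = [30.5000 20.0000; 6.5000 4.0000]
S = R + BᵀPB = [2 0; 0 1] + [101.0000 21.0000; 21.0000 5.0000] = [103.0000 21.0000; 21.0000 6.0000]
BᵀPA = [-70.5000 -9.5000; -14.5000 -1.5000]
K = S⁻¹·BᵀPA = [-0.6695 -0.1441; -0.0734 0.2542]
A−BK = [0.4859 0.7797; -0.8079 -1.2034]
AᵀP(A−BK) = [0.9859 0.2797; 0.2797 0.2627]
P' = Q + AᵀP(A−BK) = [19.2359 -3.7203; -3.7203 1.2627]
tr(P') = 20.4986

20.4986


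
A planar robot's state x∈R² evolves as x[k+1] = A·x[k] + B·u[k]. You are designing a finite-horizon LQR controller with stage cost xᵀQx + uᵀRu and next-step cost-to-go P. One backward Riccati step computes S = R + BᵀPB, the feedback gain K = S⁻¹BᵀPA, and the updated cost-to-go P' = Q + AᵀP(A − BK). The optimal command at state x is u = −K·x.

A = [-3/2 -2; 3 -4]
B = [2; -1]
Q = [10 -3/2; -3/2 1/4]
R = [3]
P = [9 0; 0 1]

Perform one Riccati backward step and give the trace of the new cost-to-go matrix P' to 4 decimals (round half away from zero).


43.4000

BᵀP = [18.0000 -1.0000]
S = R + BᵀPB = [3] + [37.0000] = [40.0000]
BᵀPA = [-30.0000 -32.0000]
K = S⁻¹·BᵀPA = [-0.7500 -0.8000]
A−BK = [0.0000 -0.4000; 2.2500 -4.8000]
AᵀP(A−BK) = [6.7500 -9.0000; -9.0000 26.4000]
P' = Q + AᵀP(A−BK) = [16.7500 -10.5000; -10.5000 26.6500]
tr(P') = 43.4000


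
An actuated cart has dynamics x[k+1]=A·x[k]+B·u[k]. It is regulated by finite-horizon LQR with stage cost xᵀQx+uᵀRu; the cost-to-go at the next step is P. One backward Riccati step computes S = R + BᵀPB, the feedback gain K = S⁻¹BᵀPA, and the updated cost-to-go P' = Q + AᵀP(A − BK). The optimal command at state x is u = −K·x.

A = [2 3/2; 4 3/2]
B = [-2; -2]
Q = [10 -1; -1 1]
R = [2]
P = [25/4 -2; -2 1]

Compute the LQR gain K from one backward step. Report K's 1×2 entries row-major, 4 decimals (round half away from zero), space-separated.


-0.6000 -0.6500

BᵀP = [-8.5000 2.0000]
S = R + BᵀPB = [2] + [13.0000] = [15.0000]
BᵀPA = [-9.0000 -9.7500]
K = S⁻¹·BᵀPA = [-0.6000 -0.6500]
A−BK = [0.8000 0.2000; 2.8000 0.2000]
AᵀP(A−BK) = [3.6000 0.9000; 0.9000 0.9750]
P' = Q + AᵀP(A−BK) = [13.6000 -0.1000; -0.1000 1.9750]
tr(P') = 15.5750


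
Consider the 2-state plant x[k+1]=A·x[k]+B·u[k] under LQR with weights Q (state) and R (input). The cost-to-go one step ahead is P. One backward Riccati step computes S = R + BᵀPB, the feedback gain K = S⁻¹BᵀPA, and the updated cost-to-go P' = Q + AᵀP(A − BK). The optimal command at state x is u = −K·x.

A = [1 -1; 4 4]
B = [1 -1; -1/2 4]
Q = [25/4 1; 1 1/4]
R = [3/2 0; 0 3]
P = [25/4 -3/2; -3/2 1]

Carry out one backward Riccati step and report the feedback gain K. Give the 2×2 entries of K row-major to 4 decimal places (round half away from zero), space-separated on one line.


0.8458 -0.3492 0.6023 0.7789

BᵀP = [7.0000 -2.0000; -12.2500 5.5000]
S = R + BᵀPB = [3/2 0; 0 3] + [8.0000 -15.0000; -15.0000 34.2500] = [9.5000 -15.0000; -15.0000 37.2500]
BᵀPA = [-1.0000 -15.0000; 9.7500 34.2500]
K = S⁻¹·BᵀPA = [0.8458 -0.3492; 0.6023 0.7789]
A−BK = [0.7565 0.1280; 2.0136 0.7100]
AᵀP(A−BK) = [5.2231 1.8070; 1.8070 2.3366]
P' = Q + AᵀP(A−BK) = [11.4731 2.8070; 2.8070 2.5866]
tr(P') = 14.0597


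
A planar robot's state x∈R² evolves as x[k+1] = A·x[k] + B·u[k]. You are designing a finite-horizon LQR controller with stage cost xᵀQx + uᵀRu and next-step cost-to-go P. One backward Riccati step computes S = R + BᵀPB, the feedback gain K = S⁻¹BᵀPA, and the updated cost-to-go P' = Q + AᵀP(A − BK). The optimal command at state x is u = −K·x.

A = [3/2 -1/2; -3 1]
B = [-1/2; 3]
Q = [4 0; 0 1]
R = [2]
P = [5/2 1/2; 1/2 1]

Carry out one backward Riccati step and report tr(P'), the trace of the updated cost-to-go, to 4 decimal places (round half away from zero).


BᵀP = [0.2500 2.7500]
S = R + BᵀPB = [2] + [8.1250] = [10.1250]
BᵀPA = [-7.8750 2.6250]
K = S⁻¹·BᵀPA = [-0.7778 0.2593]
A−BK = [1.1111 -0.3704; -0.6667 0.2222]
AᵀP(A−BK) = [4.0000 -1.3333; -1.3333 0.4444]
P' = Q + AᵀP(A−BK) = [8.0000 -1.3333; -1.3333 1.4444]
tr(P') = 9.4444

9.4444


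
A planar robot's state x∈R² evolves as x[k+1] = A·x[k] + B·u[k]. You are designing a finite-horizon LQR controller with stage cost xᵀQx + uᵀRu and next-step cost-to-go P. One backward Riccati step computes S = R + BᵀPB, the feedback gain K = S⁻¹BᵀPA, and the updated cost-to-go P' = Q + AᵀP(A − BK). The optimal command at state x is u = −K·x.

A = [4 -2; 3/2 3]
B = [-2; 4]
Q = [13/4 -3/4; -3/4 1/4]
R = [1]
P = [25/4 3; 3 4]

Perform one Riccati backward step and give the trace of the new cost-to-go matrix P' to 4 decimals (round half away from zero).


146.5952

BᵀP = [-0.5000 10.0000]
S = R + BᵀPB = [1] + [41.0000] = [42.0000]
BᵀPA = [13.0000 31.0000]
K = S⁻¹·BᵀPA = [0.3095 0.7381]
A−BK = [4.6190 -0.5238; 0.2619 0.0476]
AᵀP(A−BK) = [140.9762 -14.5952; -14.5952 2.1190]
P' = Q + AᵀP(A−BK) = [144.2262 -15.3452; -15.3452 2.3690]
tr(P') = 146.5952


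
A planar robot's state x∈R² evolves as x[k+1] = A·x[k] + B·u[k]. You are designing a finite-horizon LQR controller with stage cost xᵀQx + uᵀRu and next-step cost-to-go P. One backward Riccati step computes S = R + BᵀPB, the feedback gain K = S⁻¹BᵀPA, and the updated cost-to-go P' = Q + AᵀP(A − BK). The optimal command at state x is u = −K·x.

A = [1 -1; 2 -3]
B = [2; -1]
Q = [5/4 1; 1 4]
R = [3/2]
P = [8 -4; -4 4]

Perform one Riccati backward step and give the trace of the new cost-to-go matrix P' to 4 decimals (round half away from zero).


28.1659

BᵀP = [20.0000 -12.0000]
S = R + BᵀPB = [3/2] + [52.0000] = [53.5000]
BᵀPA = [-4.0000 16.0000]
K = S⁻¹·BᵀPA = [-0.0748 0.2991]
A−BK = [1.1495 -1.5981; 1.9252 -2.7009]
AᵀP(A−BK) = [7.7009 -10.8037; -10.8037 15.2150]
P' = Q + AᵀP(A−BK) = [8.9509 -9.8037; -9.8037 19.2150]
tr(P') = 28.1659


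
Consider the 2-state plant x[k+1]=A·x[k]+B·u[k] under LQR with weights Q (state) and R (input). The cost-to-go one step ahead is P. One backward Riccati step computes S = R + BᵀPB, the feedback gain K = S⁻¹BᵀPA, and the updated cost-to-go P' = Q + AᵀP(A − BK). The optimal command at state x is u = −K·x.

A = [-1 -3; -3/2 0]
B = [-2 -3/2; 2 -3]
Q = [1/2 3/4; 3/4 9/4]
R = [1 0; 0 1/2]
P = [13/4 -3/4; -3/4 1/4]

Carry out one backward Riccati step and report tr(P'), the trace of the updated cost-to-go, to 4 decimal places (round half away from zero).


4.0438

BᵀP = [-8.0000 2.0000; -2.6250 0.3750]
S = R + BᵀPB = [1 0; 0 1/2] + [20.0000 6.0000; 6.0000 2.8125] = [21.0000 6.0000; 6.0000 3.3125]
BᵀPA = [5.0000 24.0000; 2.0625 7.8750]
K = S⁻¹·BᵀPA = [0.1248 0.9609; 0.3966 0.6369]
A−BK = [-0.1555 -0.1229; -0.5596 -0.0112]
AᵀP(A−BK) = [0.1206 0.2570; 0.2570 1.1732]
P' = Q + AᵀP(A−BK) = [0.6206 1.0070; 1.0070 3.4232]
tr(P') = 4.0438


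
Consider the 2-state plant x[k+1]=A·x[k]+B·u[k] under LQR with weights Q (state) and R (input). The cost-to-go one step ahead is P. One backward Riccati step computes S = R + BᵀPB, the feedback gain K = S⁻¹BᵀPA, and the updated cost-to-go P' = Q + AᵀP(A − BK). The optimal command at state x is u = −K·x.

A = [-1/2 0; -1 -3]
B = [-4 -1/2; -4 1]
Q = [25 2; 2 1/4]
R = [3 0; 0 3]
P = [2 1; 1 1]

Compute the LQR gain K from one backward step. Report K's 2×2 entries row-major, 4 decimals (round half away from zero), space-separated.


0.1675 0.2827 -0.0471 -0.2670

BᵀP = [-12.0000 -8.0000; 0.0000 0.5000]
S = R + BᵀPB = [3 0; 0 3] + [80.0000 -2.0000; -2.0000 0.5000] = [83.0000 -2.0000; -2.0000 3.5000]
BᵀPA = [14.0000 24.0000; -0.5000 -1.5000]
K = S⁻¹·BᵀPA = [0.1675 0.2827; -0.0471 -0.2670]
A−BK = [0.1466 0.9974; -0.2827 -1.6021]
AᵀP(A−BK) = [0.1309 0.4084; 0.4084 1.8141]
P' = Q + AᵀP(A−BK) = [25.1309 2.4084; 2.4084 2.0641]
tr(P') = 27.1950


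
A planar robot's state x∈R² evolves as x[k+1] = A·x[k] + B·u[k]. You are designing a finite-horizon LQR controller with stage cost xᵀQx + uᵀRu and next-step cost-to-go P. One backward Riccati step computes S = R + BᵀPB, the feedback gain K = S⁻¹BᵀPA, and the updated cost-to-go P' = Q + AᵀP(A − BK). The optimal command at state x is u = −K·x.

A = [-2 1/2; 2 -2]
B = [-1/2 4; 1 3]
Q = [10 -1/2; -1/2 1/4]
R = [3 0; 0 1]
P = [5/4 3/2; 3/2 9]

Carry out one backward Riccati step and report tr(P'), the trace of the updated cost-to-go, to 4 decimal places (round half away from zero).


21.6711

BᵀP = [0.8750 8.2500; 9.5000 33.0000]
S = R + BᵀPB = [3 0; 0 1] + [7.8125 28.2500; 28.2500 137.0000] = [10.8125 28.2500; 28.2500 138.0000]
BᵀPA = [14.7500 -16.0625; 47.0000 -61.2500]
K = S⁻¹·BᵀPA = [1.0197 -0.7007; 0.1318 -0.3004]
A−BK = [-2.0175 1.3513; 0.5848 -0.3981]
AᵀP(A−BK) = [7.7630 -5.2960; -5.2960 3.6581]
P' = Q + AᵀP(A−BK) = [17.7630 -5.7960; -5.7960 3.9081]
tr(P') = 21.6711


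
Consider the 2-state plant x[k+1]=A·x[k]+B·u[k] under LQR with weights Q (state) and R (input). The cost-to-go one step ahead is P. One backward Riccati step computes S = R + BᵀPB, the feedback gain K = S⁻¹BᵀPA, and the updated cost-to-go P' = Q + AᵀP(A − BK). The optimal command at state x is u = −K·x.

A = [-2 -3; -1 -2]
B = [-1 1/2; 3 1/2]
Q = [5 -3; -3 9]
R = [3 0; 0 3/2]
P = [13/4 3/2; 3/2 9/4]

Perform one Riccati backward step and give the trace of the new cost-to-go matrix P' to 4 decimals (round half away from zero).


45.1543

BᵀP = [1.2500 5.2500; 2.3750 1.8750]
S = R + BᵀPB = [3 0; 0 3/2] + [14.5000 3.2500; 3.2500 2.1250] = [17.5000 3.2500; 3.2500 3.6250]
BᵀPA = [-7.7500 -14.2500; -6.6250 -10.8750]
K = S⁻¹·BᵀPA = [-0.1241 -0.3085; -1.7163 -2.7234]
A−BK = [-1.2660 -1.9468; 0.2305 0.2872]
AᵀP(A−BK) = [8.9176 14.0665; 14.0665 22.2367]
P' = Q + AᵀP(A−BK) = [13.9176 11.0665; 11.0665 31.2367]
tr(P') = 45.1543


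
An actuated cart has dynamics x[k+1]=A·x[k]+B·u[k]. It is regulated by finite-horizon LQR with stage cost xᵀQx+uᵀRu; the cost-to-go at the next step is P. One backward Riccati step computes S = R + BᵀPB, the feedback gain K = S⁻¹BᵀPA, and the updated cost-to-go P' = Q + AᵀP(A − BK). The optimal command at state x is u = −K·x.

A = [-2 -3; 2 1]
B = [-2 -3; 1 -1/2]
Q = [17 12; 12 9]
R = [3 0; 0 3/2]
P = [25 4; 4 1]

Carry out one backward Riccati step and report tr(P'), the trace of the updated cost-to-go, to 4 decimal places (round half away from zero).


BᵀP = [-46.0000 -7.0000; -77.0000 -12.5000]
S = R + BᵀPB = [3 0; 0 3/2] + [85.0000 141.5000; 141.5000 237.2500] = [88.0000 141.5000; 141.5000 238.7500]
BᵀPA = [78.0000 131.0000; 129.0000 218.5000]
K = S⁻¹·BᵀPA = [0.3736 0.3629; 0.3189 0.7001]
A−BK = [-0.2961 -0.1739; 1.7859 0.9871]
AᵀP(A−BK) = [1.7221 1.3804; 1.3804 1.4875]
P' = Q + AᵀP(A−BK) = [18.7221 13.3804; 13.3804 10.4875]
tr(P') = 29.2096

29.2096


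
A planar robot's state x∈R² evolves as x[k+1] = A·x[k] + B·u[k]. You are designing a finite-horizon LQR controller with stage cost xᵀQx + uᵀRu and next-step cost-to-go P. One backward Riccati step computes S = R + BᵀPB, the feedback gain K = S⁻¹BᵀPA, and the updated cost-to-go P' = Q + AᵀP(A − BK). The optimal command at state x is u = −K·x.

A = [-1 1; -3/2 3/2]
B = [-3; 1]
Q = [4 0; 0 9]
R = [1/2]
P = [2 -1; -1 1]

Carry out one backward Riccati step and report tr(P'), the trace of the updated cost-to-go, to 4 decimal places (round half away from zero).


BᵀP = [-7.0000 4.0000]
S = R + BᵀPB = [1/2] + [25.0000] = [25.5000]
BᵀPA = [1.0000 -1.0000]
K = S⁻¹·BᵀPA = [0.0392 -0.0392]
A−BK = [-0.8824 0.8824; -1.5392 1.5392]
AᵀP(A−BK) = [1.2108 -1.2108; -1.2108 1.2108]
P' = Q + AᵀP(A−BK) = [5.2108 -1.2108; -1.2108 10.2108]
tr(P') = 15.4216

15.4216


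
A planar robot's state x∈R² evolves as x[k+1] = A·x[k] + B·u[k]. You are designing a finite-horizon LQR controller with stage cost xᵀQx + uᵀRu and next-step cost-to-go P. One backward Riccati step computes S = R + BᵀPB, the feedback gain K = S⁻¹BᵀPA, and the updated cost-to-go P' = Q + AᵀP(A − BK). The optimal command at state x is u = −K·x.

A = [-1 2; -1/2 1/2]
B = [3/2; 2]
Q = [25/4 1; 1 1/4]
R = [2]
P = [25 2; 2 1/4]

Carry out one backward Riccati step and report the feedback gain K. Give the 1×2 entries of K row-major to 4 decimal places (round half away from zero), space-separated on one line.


-0.6070 1.1895

BᵀP = [41.5000 3.5000]
S = R + BᵀPB = [2] + [69.2500] = [71.2500]
BᵀPA = [-43.2500 84.7500]
K = S⁻¹·BᵀPA = [-0.6070 1.1895]
A−BK = [-0.0895 0.2158; 0.7140 -1.8789]
AᵀP(A−BK) = [0.8090 -1.6178; -1.6178 3.2546]
P' = Q + AᵀP(A−BK) = [7.0590 -0.6178; -0.6178 3.5046]
tr(P') = 10.5636


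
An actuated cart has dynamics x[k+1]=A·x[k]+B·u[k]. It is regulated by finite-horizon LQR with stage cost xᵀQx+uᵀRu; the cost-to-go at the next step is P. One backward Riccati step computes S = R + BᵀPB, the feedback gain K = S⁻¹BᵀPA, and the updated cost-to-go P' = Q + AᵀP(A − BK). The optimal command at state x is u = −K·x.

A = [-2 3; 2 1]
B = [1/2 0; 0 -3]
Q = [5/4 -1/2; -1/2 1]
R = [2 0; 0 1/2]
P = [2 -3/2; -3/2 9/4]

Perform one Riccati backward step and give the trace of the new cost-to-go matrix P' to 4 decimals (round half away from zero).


14.3868

BᵀP = [1.0000 -0.7500; 4.5000 -6.7500]
S = R + BᵀPB = [2 0; 0 1/2] + [0.5000 2.2500; 2.2500 20.2500] = [2.5000 2.2500; 2.2500 20.7500]
BᵀPA = [-3.5000 2.2500; -22.5000 6.7500]
K = S⁻¹·BᵀPA = [-0.4700 0.6729; -1.0334 0.2523]
A−BK = [-1.7650 2.6636; -1.1001 1.7570]
AᵀP(A−BK) = [4.1041 -5.4673; -5.4673 8.0327]
P' = Q + AᵀP(A−BK) = [5.3541 -5.9673; -5.9673 9.0327]
tr(P') = 14.3868


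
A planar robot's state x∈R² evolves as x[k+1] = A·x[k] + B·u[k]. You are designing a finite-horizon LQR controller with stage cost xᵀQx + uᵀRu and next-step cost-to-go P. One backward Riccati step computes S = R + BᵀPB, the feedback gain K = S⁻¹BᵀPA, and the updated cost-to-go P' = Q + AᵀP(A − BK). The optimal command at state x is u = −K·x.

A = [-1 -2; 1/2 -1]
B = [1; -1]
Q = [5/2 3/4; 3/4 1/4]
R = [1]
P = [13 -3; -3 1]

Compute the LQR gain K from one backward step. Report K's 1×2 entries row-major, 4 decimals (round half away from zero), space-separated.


BᵀP = [16.0000 -4.0000]
S = R + BᵀPB = [1] + [20.0000] = [21.0000]
BᵀPA = [-18.0000 -28.0000]
K = S⁻¹·BᵀPA = [-0.8571 -1.3333]
A−BK = [-0.1429 -0.6667; -0.3571 -2.3333]
AᵀP(A−BK) = [0.8214 1.5000; 1.5000 3.6667]
P' = Q + AᵀP(A−BK) = [3.3214 2.2500; 2.2500 3.9167]
tr(P') = 7.2381

-0.8571 -1.3333


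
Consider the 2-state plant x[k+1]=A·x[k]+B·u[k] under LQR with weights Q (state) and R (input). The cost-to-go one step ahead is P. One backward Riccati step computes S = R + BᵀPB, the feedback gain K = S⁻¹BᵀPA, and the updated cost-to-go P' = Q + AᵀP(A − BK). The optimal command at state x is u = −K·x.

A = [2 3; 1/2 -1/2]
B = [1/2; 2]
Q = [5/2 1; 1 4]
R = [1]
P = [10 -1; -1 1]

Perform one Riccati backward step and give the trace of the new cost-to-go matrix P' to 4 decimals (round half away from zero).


117.3409

BᵀP = [3.0000 1.5000]
S = R + BᵀPB = [1] + [4.5000] = [5.5000]
BᵀPA = [6.7500 8.2500]
K = S⁻¹·BᵀPA = [1.2273 1.5000]
A−BK = [1.3864 2.2500; -1.9545 -3.5000]
AᵀP(A−BK) = [29.9659 49.1250; 49.1250 80.8750]
P' = Q + AᵀP(A−BK) = [32.4659 50.1250; 50.1250 84.8750]
tr(P') = 117.3409


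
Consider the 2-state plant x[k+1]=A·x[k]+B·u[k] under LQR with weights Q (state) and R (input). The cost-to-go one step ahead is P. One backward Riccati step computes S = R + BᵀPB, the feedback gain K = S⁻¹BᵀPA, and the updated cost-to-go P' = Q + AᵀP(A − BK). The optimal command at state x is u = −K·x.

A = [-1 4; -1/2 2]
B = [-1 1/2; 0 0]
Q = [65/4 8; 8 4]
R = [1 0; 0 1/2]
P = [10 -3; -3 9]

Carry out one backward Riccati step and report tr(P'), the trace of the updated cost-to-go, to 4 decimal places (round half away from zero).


BᵀP = [-10.0000 3.0000; 5.0000 -1.5000]
S = R + BᵀPB = [1 0; 0 1/2] + [10.0000 -5.0000; -5.0000 2.5000] = [11.0000 -5.0000; -5.0000 3.0000]
BᵀPA = [8.5000 -34.0000; -4.2500 17.0000]
K = S⁻¹·BᵀPA = [0.5313 -2.1250; -0.5313 2.1250]
A−BK = [-0.2031 0.8125; -0.5000 2.0000]
AᵀP(A−BK) = [2.4766 -9.9063; -9.9063 39.6250]
P' = Q + AᵀP(A−BK) = [18.7266 -1.9063; -1.9063 43.6250]
tr(P') = 62.3516

62.3516


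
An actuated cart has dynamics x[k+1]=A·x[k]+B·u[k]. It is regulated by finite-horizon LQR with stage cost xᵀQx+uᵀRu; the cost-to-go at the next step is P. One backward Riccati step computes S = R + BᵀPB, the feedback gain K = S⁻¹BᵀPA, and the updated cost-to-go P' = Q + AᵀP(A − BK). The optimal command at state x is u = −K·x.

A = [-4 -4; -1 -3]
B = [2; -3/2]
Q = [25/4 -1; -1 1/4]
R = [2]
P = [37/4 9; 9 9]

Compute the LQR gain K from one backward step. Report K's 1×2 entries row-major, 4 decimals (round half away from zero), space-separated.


BᵀP = [5.0000 4.5000]
S = R + BᵀPB = [2] + [3.2500] = [5.2500]
BᵀPA = [-24.5000 -33.5000]
K = S⁻¹·BᵀPA = [-4.6667 -6.3810]
A−BK = [5.3333 8.7619; -8.0000 -12.5714]
AᵀP(A−BK) = [114.6667 162.6667; 162.6667 231.2381]
P' = Q + AᵀP(A−BK) = [120.9167 161.6667; 161.6667 231.4881]
tr(P') = 352.4048

-4.6667 -6.3810


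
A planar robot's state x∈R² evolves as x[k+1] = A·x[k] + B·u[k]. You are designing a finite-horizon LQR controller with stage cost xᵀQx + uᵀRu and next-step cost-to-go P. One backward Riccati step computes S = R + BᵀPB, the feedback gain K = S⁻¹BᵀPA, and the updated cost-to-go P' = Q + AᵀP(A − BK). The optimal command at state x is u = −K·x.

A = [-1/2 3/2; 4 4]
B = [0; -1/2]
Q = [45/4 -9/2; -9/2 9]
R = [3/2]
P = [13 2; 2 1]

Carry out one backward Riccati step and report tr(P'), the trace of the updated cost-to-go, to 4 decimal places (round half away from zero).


BᵀP = [-1.0000 -0.5000]
S = R + BᵀPB = [3/2] + [0.2500] = [1.7500]
BᵀPA = [-1.5000 -3.5000]
K = S⁻¹·BᵀPA = [-0.8571 -2.0000]
A−BK = [-0.5000 1.5000; 3.5714 3.0000]
AᵀP(A−BK) = [9.9643 11.2500; 11.2500 62.2500]
P' = Q + AᵀP(A−BK) = [21.2143 6.7500; 6.7500 71.2500]
tr(P') = 92.4643

92.4643


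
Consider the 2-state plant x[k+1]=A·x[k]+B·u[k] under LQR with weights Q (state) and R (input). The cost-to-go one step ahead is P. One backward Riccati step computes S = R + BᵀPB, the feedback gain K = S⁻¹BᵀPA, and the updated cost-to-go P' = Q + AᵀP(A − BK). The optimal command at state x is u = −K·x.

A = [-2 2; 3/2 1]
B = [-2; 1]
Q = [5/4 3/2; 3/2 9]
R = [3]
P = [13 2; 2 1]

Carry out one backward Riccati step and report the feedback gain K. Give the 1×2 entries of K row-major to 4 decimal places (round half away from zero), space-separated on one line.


0.9063 -1.0625

BᵀP = [-24.0000 -3.0000]
S = R + BᵀPB = [3] + [45.0000] = [48.0000]
BᵀPA = [43.5000 -51.0000]
K = S⁻¹·BᵀPA = [0.9063 -1.0625]
A−BK = [-0.1875 -0.1250; 0.5938 2.0625]
AᵀP(A−BK) = [2.8281 -2.2813; -2.2813 6.8125]
P' = Q + AᵀP(A−BK) = [4.0781 -0.7813; -0.7813 15.8125]
tr(P') = 19.8906


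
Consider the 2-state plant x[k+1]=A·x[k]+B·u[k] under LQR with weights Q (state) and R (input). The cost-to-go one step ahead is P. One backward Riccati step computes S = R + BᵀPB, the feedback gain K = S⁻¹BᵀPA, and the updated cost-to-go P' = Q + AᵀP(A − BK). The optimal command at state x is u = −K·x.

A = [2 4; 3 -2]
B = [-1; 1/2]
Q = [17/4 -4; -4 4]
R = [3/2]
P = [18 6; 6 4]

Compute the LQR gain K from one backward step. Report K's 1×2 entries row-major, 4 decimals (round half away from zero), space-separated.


-2.8966 -3.5862

BᵀP = [-15.0000 -4.0000]
S = R + BᵀPB = [3/2] + [13.0000] = [14.5000]
BᵀPA = [-42.0000 -52.0000]
K = S⁻¹·BᵀPA = [-2.8966 -3.5862]
A−BK = [-0.8966 0.4138; 4.4483 -0.2069]
AᵀP(A−BK) = [58.3448 17.3793; 17.3793 21.5172]
P' = Q + AᵀP(A−BK) = [62.5948 13.3793; 13.3793 25.5172]
tr(P') = 88.1121


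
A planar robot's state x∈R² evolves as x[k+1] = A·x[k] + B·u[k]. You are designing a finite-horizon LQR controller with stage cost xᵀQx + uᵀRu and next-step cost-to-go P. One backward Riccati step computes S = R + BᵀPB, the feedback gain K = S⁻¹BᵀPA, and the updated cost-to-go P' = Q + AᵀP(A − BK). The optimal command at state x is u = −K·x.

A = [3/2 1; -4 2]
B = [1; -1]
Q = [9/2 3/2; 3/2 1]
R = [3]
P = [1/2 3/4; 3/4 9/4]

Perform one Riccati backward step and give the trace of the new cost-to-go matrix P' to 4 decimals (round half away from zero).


BᵀP = [-0.2500 -1.5000]
S = R + BᵀPB = [3] + [1.2500] = [4.2500]
BᵀPA = [5.6250 -3.2500]
K = S⁻¹·BᵀPA = [1.3235 -0.7647]
A−BK = [0.1765 1.7647; -2.6765 1.2353]
AᵀP(A−BK) = [20.6801 -13.6985; -13.6985 10.0147]
P' = Q + AᵀP(A−BK) = [25.1801 -12.1985; -12.1985 11.0147]
tr(P') = 36.1949

36.1949


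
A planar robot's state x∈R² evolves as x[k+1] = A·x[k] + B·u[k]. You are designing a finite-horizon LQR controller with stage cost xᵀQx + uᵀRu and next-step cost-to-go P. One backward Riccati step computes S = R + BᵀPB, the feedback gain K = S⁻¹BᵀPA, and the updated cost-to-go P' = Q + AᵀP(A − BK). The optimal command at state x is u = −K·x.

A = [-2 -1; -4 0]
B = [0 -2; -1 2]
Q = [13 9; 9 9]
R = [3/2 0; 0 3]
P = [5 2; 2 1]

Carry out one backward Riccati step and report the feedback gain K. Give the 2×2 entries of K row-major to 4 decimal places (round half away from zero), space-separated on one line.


2.0426 0.4255 1.4468 0.4681

BᵀP = [-2.0000 -1.0000; -6.0000 -2.0000]
S = R + BᵀPB = [3/2 0; 0 3] + [1.0000 2.0000; 2.0000 8.0000] = [2.5000 2.0000; 2.0000 11.0000]
BᵀPA = [8.0000 2.0000; 20.0000 6.0000]
K = S⁻¹·BᵀPA = [2.0426 0.4255; 1.4468 0.4681]
A−BK = [0.8936 -0.0638; -4.8511 -0.5106]
AᵀP(A−BK) = [22.7234 5.2340; 5.2340 1.3404]
P' = Q + AᵀP(A−BK) = [35.7234 14.2340; 14.2340 10.3404]
tr(P') = 46.0638


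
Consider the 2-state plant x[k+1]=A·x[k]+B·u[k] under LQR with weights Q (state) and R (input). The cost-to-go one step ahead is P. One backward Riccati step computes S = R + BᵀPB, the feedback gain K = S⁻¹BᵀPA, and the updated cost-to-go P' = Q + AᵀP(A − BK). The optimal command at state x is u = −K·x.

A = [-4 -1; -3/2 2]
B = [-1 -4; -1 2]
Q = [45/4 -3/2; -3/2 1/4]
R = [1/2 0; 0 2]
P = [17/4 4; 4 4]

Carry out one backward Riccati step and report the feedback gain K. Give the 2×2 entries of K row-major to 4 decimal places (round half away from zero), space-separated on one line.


BᵀP = [-8.2500 -8.0000; -9.0000 -8.0000]
S = R + BᵀPB = [1/2 0; 0 2] + [16.2500 17.0000; 17.0000 20.0000] = [16.7500 17.0000; 17.0000 22.0000]
BᵀPA = [45.0000 -7.7500; 48.0000 -7.0000]
K = S⁻¹·BᵀPA = [2.1887 -0.6478; 0.4906 0.1824]
A−BK = [0.1509 -0.9182; -0.2925 0.9874]
AᵀP(A−BK) = [2.9623 -0.6038; -0.6038 0.5063]
P' = Q + AᵀP(A−BK) = [14.2123 -2.1038; -2.1038 0.7563]
tr(P') = 14.9686

2.1887 -0.6478 0.4906 0.1824


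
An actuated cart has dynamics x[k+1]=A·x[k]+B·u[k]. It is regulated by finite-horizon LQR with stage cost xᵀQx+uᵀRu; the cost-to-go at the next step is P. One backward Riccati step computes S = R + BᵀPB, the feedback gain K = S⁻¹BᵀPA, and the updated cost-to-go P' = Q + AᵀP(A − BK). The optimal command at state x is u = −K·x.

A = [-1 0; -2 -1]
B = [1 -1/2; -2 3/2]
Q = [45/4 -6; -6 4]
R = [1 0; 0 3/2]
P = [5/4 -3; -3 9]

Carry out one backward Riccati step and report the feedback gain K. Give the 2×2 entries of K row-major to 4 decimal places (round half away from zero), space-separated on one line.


0.4882 0.3063 -0.2908 -0.1597

BᵀP = [7.2500 -21.0000; -5.1250 15.0000]
S = R + BᵀPB = [1 0; 0 3/2] + [49.2500 -35.1250; -35.1250 25.0625] = [50.2500 -35.1250; -35.1250 26.5625]
BᵀPA = [34.7500 21.0000; -24.8750 -15.0000]
K = S⁻¹·BᵀPA = [0.4882 0.3063; -0.2908 -0.1597]
A−BK = [-1.6337 -0.3861; -0.5873 -0.1479]
AᵀP(A−BK) = [1.0489 0.3843; 0.3843 0.1726]
P' = Q + AᵀP(A−BK) = [12.2989 -5.6157; -5.6157 4.1726]
tr(P') = 16.4715


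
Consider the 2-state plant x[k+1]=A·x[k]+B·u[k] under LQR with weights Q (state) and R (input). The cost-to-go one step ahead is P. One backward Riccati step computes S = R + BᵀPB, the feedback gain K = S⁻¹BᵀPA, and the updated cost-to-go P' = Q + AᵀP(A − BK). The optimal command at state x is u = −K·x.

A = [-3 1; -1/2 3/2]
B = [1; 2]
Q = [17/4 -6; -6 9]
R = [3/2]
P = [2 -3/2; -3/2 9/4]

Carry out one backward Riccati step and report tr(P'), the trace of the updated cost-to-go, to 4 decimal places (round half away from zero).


BᵀP = [-1.0000 3.0000]
S = R + BᵀPB = [3/2] + [5.0000] = [6.5000]
BᵀPA = [1.5000 3.5000]
K = S⁻¹·BᵀPA = [0.2308 0.5385]
A−BK = [-3.2308 0.4615; -0.9615 0.4231]
AᵀP(A−BK) = [13.7163 -0.9952; -0.9952 0.6779]
P' = Q + AᵀP(A−BK) = [17.9663 -6.9952; -6.9952 9.6779]
tr(P') = 27.6442

27.6442


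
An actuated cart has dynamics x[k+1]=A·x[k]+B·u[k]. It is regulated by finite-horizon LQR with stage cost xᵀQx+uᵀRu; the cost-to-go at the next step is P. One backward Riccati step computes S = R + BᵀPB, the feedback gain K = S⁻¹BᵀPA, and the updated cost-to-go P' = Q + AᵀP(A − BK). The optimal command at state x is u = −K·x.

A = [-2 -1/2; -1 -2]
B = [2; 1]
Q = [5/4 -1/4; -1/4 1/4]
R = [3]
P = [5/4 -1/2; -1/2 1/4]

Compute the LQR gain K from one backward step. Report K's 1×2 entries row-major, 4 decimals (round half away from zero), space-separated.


BᵀP = [2.0000 -0.7500]
S = R + BᵀPB = [3] + [3.2500] = [6.2500]
BᵀPA = [-3.2500 0.5000]
K = S⁻¹·BᵀPA = [-0.5200 0.0800]
A−BK = [-0.9600 -0.6600; -0.4800 -2.0800]
AᵀP(A−BK) = [1.5600 -0.2400; -0.2400 0.2725]
P' = Q + AᵀP(A−BK) = [2.8100 -0.4900; -0.4900 0.5225]
tr(P') = 3.3325

-0.5200 0.0800


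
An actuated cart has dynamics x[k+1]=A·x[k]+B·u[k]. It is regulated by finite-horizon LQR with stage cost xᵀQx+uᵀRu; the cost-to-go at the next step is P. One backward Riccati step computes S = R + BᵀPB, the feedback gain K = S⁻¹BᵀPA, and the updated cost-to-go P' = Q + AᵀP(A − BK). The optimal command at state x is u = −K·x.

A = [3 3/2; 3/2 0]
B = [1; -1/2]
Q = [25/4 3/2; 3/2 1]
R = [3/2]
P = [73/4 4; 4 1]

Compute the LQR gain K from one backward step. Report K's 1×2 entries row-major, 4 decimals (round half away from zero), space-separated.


3.3750 1.5234

BᵀP = [16.2500 3.5000]
S = R + BᵀPB = [3/2] + [14.5000] = [16.0000]
BᵀPA = [54.0000 24.3750]
K = S⁻¹·BᵀPA = [3.3750 1.5234]
A−BK = [-0.3750 -0.0234; 3.1875 0.7617]
AᵀP(A−BK) = [20.2500 8.8594; 8.8594 3.9287]
P' = Q + AᵀP(A−BK) = [26.5000 10.3594; 10.3594 4.9287]
tr(P') = 31.4287


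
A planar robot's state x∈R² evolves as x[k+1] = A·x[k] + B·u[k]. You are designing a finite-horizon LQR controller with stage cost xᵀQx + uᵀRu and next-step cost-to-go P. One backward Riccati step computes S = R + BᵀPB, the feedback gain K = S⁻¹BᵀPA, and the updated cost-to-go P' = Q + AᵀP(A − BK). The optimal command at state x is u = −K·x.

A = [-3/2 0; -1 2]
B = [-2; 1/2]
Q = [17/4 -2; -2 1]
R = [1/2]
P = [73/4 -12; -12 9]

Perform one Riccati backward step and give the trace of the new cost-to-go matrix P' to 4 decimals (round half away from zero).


BᵀP = [-42.5000 28.5000]
S = R + BᵀPB = [1/2] + [99.2500] = [99.7500]
BᵀPA = [35.2500 57.0000]
K = S⁻¹·BᵀPA = [0.3534 0.5714]
A−BK = [-0.7932 1.1429; -1.1767 1.7143]
AᵀP(A−BK) = [1.6057 -2.1429; -2.1429 3.4286]
P' = Q + AᵀP(A−BK) = [5.8557 -4.1429; -4.1429 4.4286]
tr(P') = 10.2843

10.2843


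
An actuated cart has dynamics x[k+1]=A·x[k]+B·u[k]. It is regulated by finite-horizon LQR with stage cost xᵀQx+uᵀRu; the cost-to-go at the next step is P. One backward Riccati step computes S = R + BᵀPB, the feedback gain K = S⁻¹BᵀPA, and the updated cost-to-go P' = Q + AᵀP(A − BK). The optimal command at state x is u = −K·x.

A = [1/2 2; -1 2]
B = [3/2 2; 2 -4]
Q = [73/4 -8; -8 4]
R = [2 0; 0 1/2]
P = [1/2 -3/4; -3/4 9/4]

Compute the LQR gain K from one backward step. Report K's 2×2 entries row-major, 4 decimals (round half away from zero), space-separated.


-0.0117 0.4381 0.2440 -0.1273

BᵀP = [-0.7500 3.3750; 4.0000 -10.5000]
S = R + BᵀPB = [2 0; 0 1/2] + [5.6250 -15.0000; -15.0000 50.0000] = [7.6250 -15.0000; -15.0000 50.5000]
BᵀPA = [-3.7500 5.2500; 12.5000 -13.0000]
K = S⁻¹·BᵀPA = [-0.0117 0.4381; 0.2440 -0.1273]
A−BK = [0.0295 1.5974; -0.0004 0.6146]
AᵀP(A−BK) = [0.0305 -0.0159; -0.0159 1.0451]
P' = Q + AᵀP(A−BK) = [18.2805 -8.0159; -8.0159 5.0451]
tr(P') = 23.3256


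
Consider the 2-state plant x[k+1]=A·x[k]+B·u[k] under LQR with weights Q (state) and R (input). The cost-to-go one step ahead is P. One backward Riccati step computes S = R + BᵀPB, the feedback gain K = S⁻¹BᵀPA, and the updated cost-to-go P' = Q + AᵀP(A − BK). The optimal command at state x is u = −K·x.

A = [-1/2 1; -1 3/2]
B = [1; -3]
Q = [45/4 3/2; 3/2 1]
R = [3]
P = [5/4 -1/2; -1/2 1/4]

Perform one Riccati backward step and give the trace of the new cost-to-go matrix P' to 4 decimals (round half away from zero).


BᵀP = [2.7500 -1.2500]
S = R + BᵀPB = [3] + [6.5000] = [9.5000]
BᵀPA = [-0.1250 0.8750]
K = S⁻¹·BᵀPA = [-0.0132 0.0921]
A−BK = [-0.4868 0.9079; -1.0395 1.7763]
AᵀP(A−BK) = [0.0609 -0.1135; -0.1135 0.2319]
P' = Q + AᵀP(A−BK) = [11.3109 1.3865; 1.3865 1.2319]
tr(P') = 12.5428

12.5428


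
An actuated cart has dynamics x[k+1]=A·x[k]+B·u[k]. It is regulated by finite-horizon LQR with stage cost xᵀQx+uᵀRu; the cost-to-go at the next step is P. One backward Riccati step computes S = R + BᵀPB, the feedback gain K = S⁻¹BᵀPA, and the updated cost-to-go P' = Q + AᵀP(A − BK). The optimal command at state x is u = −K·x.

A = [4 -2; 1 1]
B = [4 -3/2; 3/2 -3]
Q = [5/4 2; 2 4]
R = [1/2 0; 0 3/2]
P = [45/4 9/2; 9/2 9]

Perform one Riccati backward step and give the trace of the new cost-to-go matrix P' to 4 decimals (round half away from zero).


6.8904

BᵀP = [51.7500 31.5000; -30.3750 -33.7500]
S = R + BᵀPB = [1/2 0; 0 3/2] + [254.2500 -172.1250; -172.1250 146.8125] = [254.7500 -172.1250; -172.1250 148.3125]
BᵀPA = [238.5000 -72.0000; -155.2500 27.0000]
K = S⁻¹·BᵀPA = [1.0606 -0.7395; 0.1842 -0.6762]
A−BK = [0.0337 -0.0563; -0.0385 0.0807]
AᵀP(A−BK) = [0.6278 -0.6063; -0.6063 1.0126]
P' = Q + AᵀP(A−BK) = [1.8778 1.3937; 1.3937 5.0126]
tr(P') = 6.8904


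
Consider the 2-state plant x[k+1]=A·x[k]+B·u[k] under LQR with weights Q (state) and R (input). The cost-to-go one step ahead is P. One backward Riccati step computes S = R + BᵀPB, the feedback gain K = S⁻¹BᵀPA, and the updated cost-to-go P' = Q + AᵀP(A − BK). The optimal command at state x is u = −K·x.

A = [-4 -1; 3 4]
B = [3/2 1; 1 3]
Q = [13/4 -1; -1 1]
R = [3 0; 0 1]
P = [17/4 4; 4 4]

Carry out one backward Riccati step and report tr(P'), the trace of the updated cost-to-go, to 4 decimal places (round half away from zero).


BᵀP = [10.3750 10.0000; 16.2500 16.0000]
S = R + BᵀPB = [3 0; 0 1] + [25.5625 40.3750; 40.3750 64.2500] = [28.5625 40.3750; 40.3750 65.2500]
BᵀPA = [-11.5000 29.6250; -17.0000 47.7500]
K = S⁻¹·BᵀPA = [-0.2740 0.0219; -0.0910 0.7182]
A−BK = [-3.4980 -1.7511; 3.5470 1.8234]
AᵀP(A−BK) = [3.3021 1.4621; 1.4621 1.3048]
P' = Q + AᵀP(A−BK) = [6.5521 0.4621; 0.4621 2.3048]
tr(P') = 8.8569

8.8569
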